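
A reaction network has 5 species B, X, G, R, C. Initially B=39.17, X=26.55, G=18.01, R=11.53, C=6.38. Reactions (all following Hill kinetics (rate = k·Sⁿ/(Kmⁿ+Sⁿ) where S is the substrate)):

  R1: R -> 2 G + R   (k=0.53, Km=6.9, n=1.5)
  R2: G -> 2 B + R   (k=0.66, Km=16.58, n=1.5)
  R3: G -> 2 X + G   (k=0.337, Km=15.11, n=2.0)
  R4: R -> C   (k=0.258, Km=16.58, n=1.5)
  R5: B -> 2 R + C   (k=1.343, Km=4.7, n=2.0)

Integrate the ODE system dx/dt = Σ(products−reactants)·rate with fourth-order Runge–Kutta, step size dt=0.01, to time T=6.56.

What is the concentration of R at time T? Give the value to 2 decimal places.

RK4 with dt=0.01: 656 steps to T=6.56. Trajectory (selected grid times):
t=0.00: B=39.17 X=26.55 G=18.01 R=11.53 C=6.38
t=0.73: B=38.72 X=26.84 G=18.30 R=13.64 C=7.42
t=1.46: B=38.27 X=27.14 G=18.63 R=15.75 C=8.47
t=2.19: B=37.83 X=27.43 G=18.98 R=17.85 C=9.53
t=2.92: B=37.40 X=27.74 G=19.34 R=19.95 C=10.60
t=3.64: B=36.98 X=28.04 G=19.72 R=22.01 C=11.66
t=4.37: B=36.57 X=28.35 G=20.11 R=24.09 C=12.74
t=5.10: B=36.16 X=28.67 G=20.51 R=26.18 C=13.83
t=5.83: B=35.75 X=28.99 G=20.91 R=28.26 C=14.92
t=6.56: B=35.36 X=29.32 G=21.32 R=30.34 C=16.02
Read off R at T=6.56: 30.34

R at T = 30.34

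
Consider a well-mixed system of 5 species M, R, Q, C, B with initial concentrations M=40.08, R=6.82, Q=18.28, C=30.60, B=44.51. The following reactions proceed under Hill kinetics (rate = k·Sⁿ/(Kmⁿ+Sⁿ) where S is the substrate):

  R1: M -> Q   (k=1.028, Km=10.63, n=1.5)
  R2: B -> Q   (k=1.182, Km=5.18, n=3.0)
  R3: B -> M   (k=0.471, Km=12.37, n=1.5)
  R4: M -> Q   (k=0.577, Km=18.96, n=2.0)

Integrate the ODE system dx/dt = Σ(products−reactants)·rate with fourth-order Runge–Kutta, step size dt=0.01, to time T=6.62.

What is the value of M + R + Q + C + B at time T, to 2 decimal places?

Check how each reaction changes W = M + R + Q + C + B (weight of products minus weight of reactants):
R1: M -> Q: (1·1) − (1·1) = 1 − 1 = 0
R2: B -> Q: (1·1) − (1·1) = 1 − 1 = 0
R3: B -> M: (1·1) − (1·1) = 1 − 1 = 0
R4: M -> Q: (1·1) − (1·1) = 1 − 1 = 0
Every reaction leaves W unchanged, so W is conserved and no simulation is needed: W(T) = W(0) = 40.08 + 6.82 + 18.28 + 30.60 + 44.51 = 140.29

Value at T = 140.29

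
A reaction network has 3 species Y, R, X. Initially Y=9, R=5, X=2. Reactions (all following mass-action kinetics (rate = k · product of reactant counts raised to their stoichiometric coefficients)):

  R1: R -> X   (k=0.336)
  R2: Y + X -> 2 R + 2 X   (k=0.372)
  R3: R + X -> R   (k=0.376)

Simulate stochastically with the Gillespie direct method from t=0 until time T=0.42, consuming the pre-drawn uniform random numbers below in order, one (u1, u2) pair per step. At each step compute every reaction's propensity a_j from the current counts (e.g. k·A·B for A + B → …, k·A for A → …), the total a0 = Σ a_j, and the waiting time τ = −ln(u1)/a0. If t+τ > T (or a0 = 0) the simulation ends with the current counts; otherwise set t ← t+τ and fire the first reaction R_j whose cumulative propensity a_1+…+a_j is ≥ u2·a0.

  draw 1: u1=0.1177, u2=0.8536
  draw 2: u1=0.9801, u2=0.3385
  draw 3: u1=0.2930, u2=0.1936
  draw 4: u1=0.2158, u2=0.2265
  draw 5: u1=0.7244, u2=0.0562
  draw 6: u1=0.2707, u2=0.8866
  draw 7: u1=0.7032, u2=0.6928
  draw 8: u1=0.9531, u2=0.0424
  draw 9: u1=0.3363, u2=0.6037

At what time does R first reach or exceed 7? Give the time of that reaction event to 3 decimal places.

t=0.000: Y=9 R=5 X=2
Draw 1: a1=1.680, a2=6.696, a3=3.760, a0=12.136; τ=−ln(0.1177)/12.136=0.176 → t=0.176; u2·a0=0.8536·12.136=10.359; a1+a2=8.376 < 10.359 ≤ a1+…+a3=12.136 → R3 fires; Y=9 R=5 X=1
Draw 2: a1=1.680, a2=3.348, a3=1.880, a0=6.908; τ=−ln(0.9801)/6.908=0.003 → t=0.179; u2·a0=0.3385·6.908=2.338; a1=1.680 < 2.338 ≤ a1+a2=5.028 → R2 fires; Y=8 R=7 X=2
Draw 3: a1=2.352, a2=5.952, a3=5.264, a0=13.568; τ=−ln(0.2930)/13.568=0.090 → t=0.270; u2·a0=0.1936·13.568=2.627; a1=2.352 < 2.627 ≤ a1+a2=8.304 → R2 fires; Y=7 R=9 X=3
Draw 4: a1=3.024, a2=7.812, a3=10.152, a0=20.988; τ=−ln(0.2158)/20.988=0.073 → t=0.343; u2·a0=0.2265·20.988=4.754; a1=3.024 < 4.754 ≤ a1+a2=10.836 → R2 fires; Y=6 R=11 X=4
Draw 5: a1=3.696, a2=8.928, a3=16.544, a0=29.168; τ=−ln(0.7244)/29.168=0.011 → t=0.354; u2·a0=0.0562·29.168=1.639 ≤ a1=3.696 → R1 fires; Y=6 R=10 X=5
Draw 6: a1=3.360, a2=11.160, a3=18.800, a0=33.320; τ=−ln(0.2707)/33.320=0.039 → t=0.393; u2·a0=0.8866·33.320=29.542; a1+a2=14.520 < 29.542 ≤ a1+…+a3=33.320 → R3 fires; Y=6 R=10 X=4
Draw 7: a1=3.360, a2=8.928, a3=15.040, a0=27.328; τ=−ln(0.7032)/27.328=0.013 → t=0.406; u2·a0=0.6928·27.328=18.933; a1+a2=12.288 < 18.933 ≤ a1+…+a3=27.328 → R3 fires; Y=6 R=10 X=3
Draw 8: a1=3.360, a2=6.696, a3=11.280, a0=21.336; τ=−ln(0.9531)/21.336=0.002 → t=0.408; u2·a0=0.0424·21.336=0.905 ≤ a1=3.360 → R1 fires; Y=6 R=9 X=4
Draw 9: a1=3.024, a2=8.928, a3=13.536, a0=25.488; τ=−ln(0.3363)/25.488=0.043 → t=0.451 > T=0.42: stop.
R first becomes ≥ 7 when it reaches 7 at the event at t=0.179.

Threshold first reached at t = 0.179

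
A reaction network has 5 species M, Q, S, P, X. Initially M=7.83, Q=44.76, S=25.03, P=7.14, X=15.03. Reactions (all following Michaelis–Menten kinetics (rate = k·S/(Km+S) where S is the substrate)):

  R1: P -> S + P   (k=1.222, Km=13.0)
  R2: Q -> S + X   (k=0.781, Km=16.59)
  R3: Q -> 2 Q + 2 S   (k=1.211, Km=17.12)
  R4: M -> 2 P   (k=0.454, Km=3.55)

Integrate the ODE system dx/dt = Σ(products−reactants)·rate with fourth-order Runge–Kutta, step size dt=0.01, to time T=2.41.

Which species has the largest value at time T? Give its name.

Dominant species at T: Q

RK4 with dt=0.01: 241 steps to T=2.41. Trajectory (selected grid times):
t=0.00: M=7.83 Q=44.76 S=25.03 P=7.14 X=15.03
t=0.27: M=7.75 Q=44.84 S=25.77 P=7.31 X=15.18
t=0.54: M=7.66 Q=44.93 S=26.52 P=7.48 X=15.34
t=0.80: M=7.58 Q=45.01 S=27.24 P=7.64 X=15.49
t=1.07: M=7.50 Q=45.09 S=27.99 P=7.80 X=15.64
t=1.34: M=7.41 Q=45.17 S=28.75 P=7.97 X=15.79
t=1.61: M=7.33 Q=45.25 S=29.50 P=8.14 X=15.95
t=1.87: M=7.25 Q=45.33 S=30.23 P=8.29 X=16.10
t=2.14: M=7.17 Q=45.42 S=30.99 P=8.46 X=16.25
t=2.41: M=7.09 Q=45.50 S=31.75 P=8.62 X=16.41
At T=2.41: M=7.09 Q=45.50 S=31.75 P=8.62 X=16.41; the largest is Q.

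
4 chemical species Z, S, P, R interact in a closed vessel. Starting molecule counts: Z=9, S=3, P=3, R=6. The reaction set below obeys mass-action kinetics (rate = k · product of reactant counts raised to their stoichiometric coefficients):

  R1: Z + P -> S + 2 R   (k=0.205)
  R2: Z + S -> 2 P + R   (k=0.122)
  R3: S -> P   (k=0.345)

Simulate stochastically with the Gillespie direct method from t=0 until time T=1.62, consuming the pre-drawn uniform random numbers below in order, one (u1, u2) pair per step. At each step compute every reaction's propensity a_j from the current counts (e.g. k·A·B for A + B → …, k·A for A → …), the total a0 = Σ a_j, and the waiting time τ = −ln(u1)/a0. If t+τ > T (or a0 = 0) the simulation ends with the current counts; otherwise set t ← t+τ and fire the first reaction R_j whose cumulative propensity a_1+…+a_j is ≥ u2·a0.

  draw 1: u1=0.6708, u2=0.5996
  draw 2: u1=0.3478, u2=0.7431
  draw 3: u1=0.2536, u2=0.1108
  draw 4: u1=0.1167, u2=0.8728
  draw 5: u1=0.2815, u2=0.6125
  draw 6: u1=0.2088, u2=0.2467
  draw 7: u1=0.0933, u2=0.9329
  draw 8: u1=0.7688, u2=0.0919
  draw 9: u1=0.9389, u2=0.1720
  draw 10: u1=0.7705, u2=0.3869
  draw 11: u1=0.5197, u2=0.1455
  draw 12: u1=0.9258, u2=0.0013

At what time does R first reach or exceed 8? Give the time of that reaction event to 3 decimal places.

t=0.000: Z=9 S=3 P=3 R=6
Draw 1: a1=5.535, a2=3.294, a3=1.035, a0=9.864; τ=−ln(0.6708)/9.864=0.040 → t=0.040; u2·a0=0.5996·9.864=5.914; a1=5.535 < 5.914 ≤ a1+a2=8.829 → R2 fires; Z=8 S=2 P=5 R=7
Draw 2: a1=8.200, a2=1.952, a3=0.690, a0=10.842; τ=−ln(0.3478)/10.842=0.097 → t=0.138; u2·a0=0.7431·10.842=8.057 ≤ a1=8.200 → R1 fires; Z=7 S=3 P=4 R=9
Draw 3: a1=5.740, a2=2.562, a3=1.035, a0=9.337; τ=−ln(0.2536)/9.337=0.147 → t=0.285; u2·a0=0.1108·9.337=1.035 ≤ a1=5.740 → R1 fires; Z=6 S=4 P=3 R=11
Draw 4: a1=3.690, a2=2.928, a3=1.380, a0=7.998; τ=−ln(0.1167)/7.998=0.269 → t=0.553; u2·a0=0.8728·7.998=6.981; a1+a2=6.618 < 6.981 ≤ a1+…+a3=7.998 → R3 fires; Z=6 S=3 P=4 R=11
Draw 5: a1=4.920, a2=2.196, a3=1.035, a0=8.151; τ=−ln(0.2815)/8.151=0.156 → t=0.709; u2·a0=0.6125·8.151=4.992; a1=4.920 < 4.992 ≤ a1+a2=7.116 → R2 fires; Z=5 S=2 P=6 R=12
Draw 6: a1=6.150, a2=1.220, a3=0.690, a0=8.060; τ=−ln(0.2088)/8.060=0.194 → t=0.903; u2·a0=0.2467·8.060=1.988 ≤ a1=6.150 → R1 fires; Z=4 S=3 P=5 R=14
Draw 7: a1=4.100, a2=1.464, a3=1.035, a0=6.599; τ=−ln(0.0933)/6.599=0.359 → t=1.263; u2·a0=0.9329·6.599=6.156; a1+a2=5.564 < 6.156 ≤ a1+…+a3=6.599 → R3 fires; Z=4 S=2 P=6 R=14
Draw 8: a1=4.920, a2=0.976, a3=0.690, a0=6.586; τ=−ln(0.7688)/6.586=0.040 → t=1.303; u2·a0=0.0919·6.586=0.605 ≤ a1=4.920 → R1 fires; Z=3 S=3 P=5 R=16
Draw 9: a1=3.075, a2=1.098, a3=1.035, a0=5.208; τ=−ln(0.9389)/5.208=0.012 → t=1.315; u2·a0=0.1720·5.208=0.896 ≤ a1=3.075 → R1 fires; Z=2 S=4 P=4 R=18
Draw 10: a1=1.640, a2=0.976, a3=1.380, a0=3.996; τ=−ln(0.7705)/3.996=0.065 → t=1.380; u2·a0=0.3869·3.996=1.546 ≤ a1=1.640 → R1 fires; Z=1 S=5 P=3 R=20
Draw 11: a1=0.615, a2=0.610, a3=1.725, a0=2.950; τ=−ln(0.5197)/2.950=0.222 → t=1.602; u2·a0=0.1455·2.950=0.429 ≤ a1=0.615 → R1 fires; Z=0 S=6 P=2 R=22
Draw 12: a1=0.000, a2=0.000, a3=2.070, a0=2.070; τ=−ln(0.9258)/2.070=0.037 → t=1.639 > T=1.62: stop.
R first becomes ≥ 8 when it reaches 9 at the event at t=0.138.

Threshold first reached at t = 0.138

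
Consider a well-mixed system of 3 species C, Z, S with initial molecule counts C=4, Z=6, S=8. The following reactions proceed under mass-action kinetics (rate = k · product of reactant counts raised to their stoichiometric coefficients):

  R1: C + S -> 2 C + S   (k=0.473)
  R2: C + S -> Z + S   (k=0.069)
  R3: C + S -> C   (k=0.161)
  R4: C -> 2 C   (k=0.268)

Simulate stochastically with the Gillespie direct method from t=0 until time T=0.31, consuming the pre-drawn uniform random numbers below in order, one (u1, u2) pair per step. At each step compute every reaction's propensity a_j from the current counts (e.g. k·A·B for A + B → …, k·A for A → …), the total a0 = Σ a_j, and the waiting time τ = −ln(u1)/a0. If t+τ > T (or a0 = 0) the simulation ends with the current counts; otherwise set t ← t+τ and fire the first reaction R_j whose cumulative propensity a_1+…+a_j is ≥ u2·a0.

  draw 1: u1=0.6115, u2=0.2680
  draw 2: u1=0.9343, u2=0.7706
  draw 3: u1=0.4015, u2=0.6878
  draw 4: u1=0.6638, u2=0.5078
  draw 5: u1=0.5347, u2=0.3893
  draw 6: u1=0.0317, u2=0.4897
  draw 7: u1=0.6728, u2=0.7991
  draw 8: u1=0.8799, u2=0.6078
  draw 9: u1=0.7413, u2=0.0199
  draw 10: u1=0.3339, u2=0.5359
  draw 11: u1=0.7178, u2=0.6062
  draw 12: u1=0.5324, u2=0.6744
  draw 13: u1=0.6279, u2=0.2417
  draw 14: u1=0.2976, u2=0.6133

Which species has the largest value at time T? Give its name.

t=0.000: C=4 Z=6 S=8
Draw 1: a1=15.136, a2=2.208, a3=5.152, a4=1.072, a0=23.568; τ=−ln(0.6115)/23.568=0.021 → t=0.021; u2·a0=0.2680·23.568=6.316 ≤ a1=15.136 → R1 fires; C=5 Z=6 S=8
Draw 2: a1=18.920, a2=2.760, a3=6.440, a4=1.340, a0=29.460; τ=−ln(0.9343)/29.460=0.002 → t=0.023; u2·a0=0.7706·29.460=22.702; a1+a2=21.680 < 22.702 ≤ a1+…+a3=28.120 → R3 fires; C=5 Z=6 S=7
Draw 3: a1=16.555, a2=2.415, a3=5.635, a4=1.340, a0=25.945; τ=−ln(0.4015)/25.945=0.035 → t=0.058; u2·a0=0.6878·25.945=17.845; a1=16.555 < 17.845 ≤ a1+a2=18.970 → R2 fires; C=4 Z=7 S=7
Draw 4: a1=13.244, a2=1.932, a3=4.508, a4=1.072, a0=20.756; τ=−ln(0.6638)/20.756=0.020 → t=0.078; u2·a0=0.5078·20.756=10.540 ≤ a1=13.244 → R1 fires; C=5 Z=7 S=7
Draw 5: a1=16.555, a2=2.415, a3=5.635, a4=1.340, a0=25.945; τ=−ln(0.5347)/25.945=0.024 → t=0.102; u2·a0=0.3893·25.945=10.100 ≤ a1=16.555 → R1 fires; C=6 Z=7 S=7
Draw 6: a1=19.866, a2=2.898, a3=6.762, a4=1.608, a0=31.134; τ=−ln(0.0317)/31.134=0.111 → t=0.213; u2·a0=0.4897·31.134=15.246 ≤ a1=19.866 → R1 fires; C=7 Z=7 S=7
Draw 7: a1=23.177, a2=3.381, a3=7.889, a4=1.876, a0=36.323; τ=−ln(0.6728)/36.323=0.011 → t=0.224; u2·a0=0.7991·36.323=29.026; a1+a2=26.558 < 29.026 ≤ a1+…+a3=34.447 → R3 fires; C=7 Z=7 S=6
Draw 8: a1=19.866, a2=2.898, a3=6.762, a4=1.876, a0=31.402; τ=−ln(0.8799)/31.402=0.004 → t=0.228; u2·a0=0.6078·31.402=19.086 ≤ a1=19.866 → R1 fires; C=8 Z=7 S=6
Draw 9: a1=22.704, a2=3.312, a3=7.728, a4=2.144, a0=35.888; τ=−ln(0.7413)/35.888=0.008 → t=0.236; u2·a0=0.0199·35.888=0.714 ≤ a1=22.704 → R1 fires; C=9 Z=7 S=6
Draw 10: a1=25.542, a2=3.726, a3=8.694, a4=2.412, a0=40.374; τ=−ln(0.3339)/40.374=0.027 → t=0.264; u2·a0=0.5359·40.374=21.636 ≤ a1=25.542 → R1 fires; C=10 Z=7 S=6
Draw 11: a1=28.380, a2=4.140, a3=9.660, a4=2.680, a0=44.860; τ=−ln(0.7178)/44.860=0.007 → t=0.271; u2·a0=0.6062·44.860=27.194 ≤ a1=28.380 → R1 fires; C=11 Z=7 S=6
Draw 12: a1=31.218, a2=4.554, a3=10.626, a4=2.948, a0=49.346; τ=−ln(0.5324)/49.346=0.013 → t=0.284; u2·a0=0.6744·49.346=33.279; a1=31.218 < 33.279 ≤ a1+a2=35.772 → R2 fires; C=10 Z=8 S=6
Draw 13: a1=28.380, a2=4.140, a3=9.660, a4=2.680, a0=44.860; τ=−ln(0.6279)/44.860=0.010 → t=0.294; u2·a0=0.2417·44.860=10.843 ≤ a1=28.380 → R1 fires; C=11 Z=8 S=6
Draw 14: a1=31.218, a2=4.554, a3=10.626, a4=2.948, a0=49.346; τ=−ln(0.2976)/49.346=0.025 → t=0.319 > T=0.31: stop.
At T=0.31: C=11 Z=8 S=6; the largest is C.

Dominant species at T: C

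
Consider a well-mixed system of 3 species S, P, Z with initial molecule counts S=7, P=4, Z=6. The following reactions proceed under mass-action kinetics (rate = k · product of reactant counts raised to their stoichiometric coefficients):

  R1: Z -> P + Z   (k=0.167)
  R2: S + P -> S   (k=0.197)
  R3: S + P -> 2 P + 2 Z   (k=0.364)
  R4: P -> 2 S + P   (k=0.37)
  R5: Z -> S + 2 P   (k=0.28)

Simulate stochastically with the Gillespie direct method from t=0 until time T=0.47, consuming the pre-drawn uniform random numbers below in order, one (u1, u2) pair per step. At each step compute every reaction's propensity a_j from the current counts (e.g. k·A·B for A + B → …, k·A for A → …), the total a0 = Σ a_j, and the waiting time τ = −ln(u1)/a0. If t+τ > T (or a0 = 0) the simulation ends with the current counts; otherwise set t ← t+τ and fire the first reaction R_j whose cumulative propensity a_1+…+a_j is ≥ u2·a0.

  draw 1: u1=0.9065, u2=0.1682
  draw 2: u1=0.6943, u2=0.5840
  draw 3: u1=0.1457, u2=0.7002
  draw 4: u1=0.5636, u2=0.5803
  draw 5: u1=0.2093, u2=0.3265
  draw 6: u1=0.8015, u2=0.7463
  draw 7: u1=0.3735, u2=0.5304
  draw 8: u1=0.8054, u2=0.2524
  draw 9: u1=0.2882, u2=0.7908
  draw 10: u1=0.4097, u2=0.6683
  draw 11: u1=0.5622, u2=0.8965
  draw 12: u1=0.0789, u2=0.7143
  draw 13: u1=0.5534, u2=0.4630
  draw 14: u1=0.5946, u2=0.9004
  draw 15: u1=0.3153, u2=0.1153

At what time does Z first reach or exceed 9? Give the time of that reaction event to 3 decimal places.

t=0.000: S=7 P=4 Z=6
Draw 1: a1=1.002, a2=5.516, a3=10.192, a4=1.480, a5=1.680, a0=19.870; τ=−ln(0.9065)/19.870=0.005 → t=0.005; u2·a0=0.1682·19.870=3.342; a1=1.002 < 3.342 ≤ a1+a2=6.518 → R2 fires; S=7 P=3 Z=6
Draw 2: a1=1.002, a2=4.137, a3=7.644, a4=1.110, a5=1.680, a0=15.573; τ=−ln(0.6943)/15.573=0.023 → t=0.028; u2·a0=0.5840·15.573=9.095; a1+a2=5.139 < 9.095 ≤ a1+…+a3=12.783 → R3 fires; S=6 P=4 Z=8
Draw 3: a1=1.336, a2=4.728, a3=8.736, a4=1.480, a5=2.240, a0=18.520; τ=−ln(0.1457)/18.520=0.104 → t=0.132; u2·a0=0.7002·18.520=12.968; a1+a2=6.064 < 12.968 ≤ a1+…+a3=14.800 → R3 fires; S=5 P=5 Z=10
Draw 4: a1=1.670, a2=4.925, a3=9.100, a4=1.850, a5=2.800, a0=20.345; τ=−ln(0.5636)/20.345=0.028 → t=0.161; u2·a0=0.5803·20.345=11.806; a1+a2=6.595 < 11.806 ≤ a1+…+a3=15.695 → R3 fires; S=4 P=6 Z=12
Draw 5: a1=2.004, a2=4.728, a3=8.736, a4=2.220, a5=3.360, a0=21.048; τ=−ln(0.2093)/21.048=0.074 → t=0.235; u2·a0=0.3265·21.048=6.872; a1+a2=6.732 < 6.872 ≤ a1+…+a3=15.468 → R3 fires; S=3 P=7 Z=14
Draw 6: a1=2.338, a2=4.137, a3=7.644, a4=2.590, a5=3.920, a0=20.629; τ=−ln(0.8015)/20.629=0.011 → t=0.246; u2·a0=0.7463·20.629=15.395; a1+…+a3=14.119 < 15.395 ≤ a1+…+a4=16.709 → R4 fires; S=5 P=7 Z=14
Draw 7: a1=2.338, a2=6.895, a3=12.740, a4=2.590, a5=3.920, a0=28.483; τ=−ln(0.3735)/28.483=0.035 → t=0.280; u2·a0=0.5304·28.483=15.107; a1+a2=9.233 < 15.107 ≤ a1+…+a3=21.973 → R3 fires; S=4 P=8 Z=16
Draw 8: a1=2.672, a2=6.304, a3=11.648, a4=2.960, a5=4.480, a0=28.064; τ=−ln(0.8054)/28.064=0.008 → t=0.288; u2·a0=0.2524·28.064=7.083; a1=2.672 < 7.083 ≤ a1+a2=8.976 → R2 fires; S=4 P=7 Z=16
Draw 9: a1=2.672, a2=5.516, a3=10.192, a4=2.590, a5=4.480, a0=25.450; τ=−ln(0.2882)/25.450=0.049 → t=0.337; u2·a0=0.7908·25.450=20.126; a1+…+a3=18.380 < 20.126 ≤ a1+…+a4=20.970 → R4 fires; S=6 P=7 Z=16
Draw 10: a1=2.672, a2=8.274, a3=15.288, a4=2.590, a5=4.480, a0=33.304; τ=−ln(0.4097)/33.304=0.027 → t=0.364; u2·a0=0.6683·33.304=22.257; a1+a2=10.946 < 22.257 ≤ a1+…+a3=26.234 → R3 fires; S=5 P=8 Z=18
Draw 11: a1=3.006, a2=7.880, a3=14.560, a4=2.960, a5=5.040, a0=33.446; τ=−ln(0.5622)/33.446=0.017 → t=0.381; u2·a0=0.8965·33.446=29.984; a1+…+a4=28.406 < 29.984 ≤ a1+…+a5=33.446 → R5 fires; S=6 P=10 Z=17
Draw 12: a1=2.839, a2=11.820, a3=21.840, a4=3.700, a5=4.760, a0=44.959; τ=−ln(0.0789)/44.959=0.056 → t=0.437; u2·a0=0.7143·44.959=32.114; a1+a2=14.659 < 32.114 ≤ a1+…+a3=36.499 → R3 fires; S=5 P=11 Z=19
Draw 13: a1=3.173, a2=10.835, a3=20.020, a4=4.070, a5=5.320, a0=43.418; τ=−ln(0.5534)/43.418=0.014 → t=0.451; u2·a0=0.4630·43.418=20.103; a1+a2=14.008 < 20.103 ≤ a1+…+a3=34.028 → R3 fires; S=4 P=12 Z=21
Draw 14: a1=3.507, a2=9.456, a3=17.472, a4=4.440, a5=5.880, a0=40.755; τ=−ln(0.5946)/40.755=0.013 → t=0.464; u2·a0=0.9004·40.755=36.696; a1+…+a4=34.875 < 36.696 ≤ a1+…+a5=40.755 → R5 fires; S=5 P=14 Z=20
Draw 15: a1=3.340, a2=13.790, a3=25.480, a4=5.180, a5=5.600, a0=53.390; τ=−ln(0.3153)/53.390=0.022 → t=0.485 > T=0.47: stop.
Z first becomes ≥ 9 when it reaches 10 at the event at t=0.132.

Threshold first reached at t = 0.132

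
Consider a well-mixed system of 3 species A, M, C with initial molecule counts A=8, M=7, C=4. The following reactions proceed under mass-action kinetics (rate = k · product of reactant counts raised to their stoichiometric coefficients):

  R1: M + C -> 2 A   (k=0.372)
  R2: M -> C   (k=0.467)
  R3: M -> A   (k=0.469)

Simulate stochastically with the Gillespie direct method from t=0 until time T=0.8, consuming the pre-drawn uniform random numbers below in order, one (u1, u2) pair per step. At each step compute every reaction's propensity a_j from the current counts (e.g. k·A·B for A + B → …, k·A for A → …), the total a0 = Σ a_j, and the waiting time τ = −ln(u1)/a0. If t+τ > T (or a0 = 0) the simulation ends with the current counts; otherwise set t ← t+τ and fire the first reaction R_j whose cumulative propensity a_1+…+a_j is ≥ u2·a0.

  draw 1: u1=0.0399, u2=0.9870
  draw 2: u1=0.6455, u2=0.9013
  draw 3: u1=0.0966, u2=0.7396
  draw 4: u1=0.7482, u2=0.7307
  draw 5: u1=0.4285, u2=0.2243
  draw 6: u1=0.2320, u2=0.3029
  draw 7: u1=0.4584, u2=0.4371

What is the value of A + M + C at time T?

Check how each reaction changes W = A + M + C (weight of products minus weight of reactants):
R1: M + C -> 2 A: (1·2) − (1·1 + 1·1) = 2 − 2 = 0
R2: M -> C: (1·1) − (1·1) = 1 − 1 = 0
R3: M -> A: (1·1) − (1·1) = 1 − 1 = 0
Every reaction leaves W unchanged, so W is conserved and no simulation is needed: W(T) = W(0) = 8 + 7 + 4 = 19

Value at T = 19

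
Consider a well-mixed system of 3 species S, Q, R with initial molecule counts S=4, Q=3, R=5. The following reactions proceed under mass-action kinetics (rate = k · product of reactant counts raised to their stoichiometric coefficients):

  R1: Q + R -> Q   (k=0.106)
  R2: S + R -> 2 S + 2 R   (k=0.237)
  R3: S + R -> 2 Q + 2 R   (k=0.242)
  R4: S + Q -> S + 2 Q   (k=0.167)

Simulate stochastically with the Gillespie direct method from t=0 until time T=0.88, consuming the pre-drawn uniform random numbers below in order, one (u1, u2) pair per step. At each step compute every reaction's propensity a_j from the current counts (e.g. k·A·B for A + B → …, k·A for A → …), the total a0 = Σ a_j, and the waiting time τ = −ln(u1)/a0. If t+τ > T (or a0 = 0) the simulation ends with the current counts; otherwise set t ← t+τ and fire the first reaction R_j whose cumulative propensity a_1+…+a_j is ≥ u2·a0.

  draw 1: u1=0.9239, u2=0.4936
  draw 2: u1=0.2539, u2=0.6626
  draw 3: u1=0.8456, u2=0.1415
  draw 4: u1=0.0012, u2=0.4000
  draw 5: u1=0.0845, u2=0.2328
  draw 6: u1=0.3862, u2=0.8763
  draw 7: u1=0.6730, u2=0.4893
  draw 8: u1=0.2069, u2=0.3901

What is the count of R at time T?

R at T = 7

t=0.000: S=4 Q=3 R=5
Draw 1: a1=1.590, a2=4.740, a3=4.840, a4=2.004, a0=13.174; τ=−ln(0.9239)/13.174=0.006 → t=0.006; u2·a0=0.4936·13.174=6.503; a1+a2=6.330 < 6.503 ≤ a1+…+a3=11.170 → R3 fires; S=3 Q=5 R=6
Draw 2: a1=3.180, a2=4.266, a3=4.356, a4=2.505, a0=14.307; τ=−ln(0.2539)/14.307=0.096 → t=0.102; u2·a0=0.6626·14.307=9.480; a1+a2=7.446 < 9.480 ≤ a1+…+a3=11.802 → R3 fires; S=2 Q=7 R=7
Draw 3: a1=5.194, a2=3.318, a3=3.388, a4=2.338, a0=14.238; τ=−ln(0.8456)/14.238=0.012 → t=0.114; u2·a0=0.1415·14.238=2.015 ≤ a1=5.194 → R1 fires; S=2 Q=7 R=6
Draw 4: a1=4.452, a2=2.844, a3=2.904, a4=2.338, a0=12.538; τ=−ln(0.0012)/12.538=0.536 → t=0.650; u2·a0=0.4000·12.538=5.015; a1=4.452 < 5.015 ≤ a1+a2=7.296 → R2 fires; S=3 Q=7 R=7
Draw 5: a1=5.194, a2=4.977, a3=5.082, a4=3.507, a0=18.760; τ=−ln(0.0845)/18.760=0.132 → t=0.782; u2·a0=0.2328·18.760=4.367 ≤ a1=5.194 → R1 fires; S=3 Q=7 R=6
Draw 6: a1=4.452, a2=4.266, a3=4.356, a4=3.507, a0=16.581; τ=−ln(0.3862)/16.581=0.057 → t=0.839; u2·a0=0.8763·16.581=14.530; a1+…+a3=13.074 < 14.530 ≤ a1+…+a4=16.581 → R4 fires; S=3 Q=8 R=6
Draw 7: a1=5.088, a2=4.266, a3=4.356, a4=4.008, a0=17.718; τ=−ln(0.6730)/17.718=0.022 → t=0.861; u2·a0=0.4893·17.718=8.669; a1=5.088 < 8.669 ≤ a1+a2=9.354 → R2 fires; S=4 Q=8 R=7
Draw 8: a1=5.936, a2=6.636, a3=6.776, a4=5.344, a0=24.692; τ=−ln(0.2069)/24.692=0.064 → t=0.925 > T=0.88: stop.
Read off R at T=0.88: 7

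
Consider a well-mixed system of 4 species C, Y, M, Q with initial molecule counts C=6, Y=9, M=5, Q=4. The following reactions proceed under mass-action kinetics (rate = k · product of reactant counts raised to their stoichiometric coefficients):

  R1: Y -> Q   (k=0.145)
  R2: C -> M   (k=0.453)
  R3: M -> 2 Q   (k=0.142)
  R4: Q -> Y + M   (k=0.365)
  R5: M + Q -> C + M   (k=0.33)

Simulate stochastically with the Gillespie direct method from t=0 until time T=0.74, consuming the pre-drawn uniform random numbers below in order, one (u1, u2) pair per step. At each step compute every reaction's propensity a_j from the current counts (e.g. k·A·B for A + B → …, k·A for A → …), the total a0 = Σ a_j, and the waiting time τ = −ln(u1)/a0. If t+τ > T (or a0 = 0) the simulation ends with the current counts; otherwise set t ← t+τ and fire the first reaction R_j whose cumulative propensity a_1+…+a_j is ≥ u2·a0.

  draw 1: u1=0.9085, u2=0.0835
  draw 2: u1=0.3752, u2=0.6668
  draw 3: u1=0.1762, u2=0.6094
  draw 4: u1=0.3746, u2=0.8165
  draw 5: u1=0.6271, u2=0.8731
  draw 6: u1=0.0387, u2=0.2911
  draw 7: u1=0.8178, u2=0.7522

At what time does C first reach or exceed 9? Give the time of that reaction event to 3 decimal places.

t=0.000: C=6 Y=9 M=5 Q=4
Draw 1: a1=1.305, a2=2.718, a3=0.710, a4=1.460, a5=6.600, a0=12.793; τ=−ln(0.9085)/12.793=0.008 → t=0.008; u2·a0=0.0835·12.793=1.068 ≤ a1=1.305 → R1 fires; C=6 Y=8 M=5 Q=5
Draw 2: a1=1.160, a2=2.718, a3=0.710, a4=1.825, a5=8.250, a0=14.663; τ=−ln(0.3752)/14.663=0.067 → t=0.074; u2·a0=0.6668·14.663=9.777; a1+…+a4=6.413 < 9.777 ≤ a1+…+a5=14.663 → R5 fires; C=7 Y=8 M=5 Q=4
Draw 3: a1=1.160, a2=3.171, a3=0.710, a4=1.460, a5=6.600, a0=13.101; τ=−ln(0.1762)/13.101=0.133 → t=0.207; u2·a0=0.6094·13.101=7.984; a1+…+a4=6.501 < 7.984 ≤ a1+…+a5=13.101 → R5 fires; C=8 Y=8 M=5 Q=3
Draw 4: a1=1.160, a2=3.624, a3=0.710, a4=1.095, a5=4.950, a0=11.539; τ=−ln(0.3746)/11.539=0.085 → t=0.292; u2·a0=0.8165·11.539=9.422; a1+…+a4=6.589 < 9.422 ≤ a1+…+a5=11.539 → R5 fires; C=9 Y=8 M=5 Q=2
Draw 5: a1=1.160, a2=4.077, a3=0.710, a4=0.730, a5=3.300, a0=9.977; τ=−ln(0.6271)/9.977=0.047 → t=0.339; u2·a0=0.8731·9.977=8.711; a1+…+a4=6.677 < 8.711 ≤ a1+…+a5=9.977 → R5 fires; C=10 Y=8 M=5 Q=1
Draw 6: a1=1.160, a2=4.530, a3=0.710, a4=0.365, a5=1.650, a0=8.415; τ=−ln(0.0387)/8.415=0.386 → t=0.725; u2·a0=0.2911·8.415=2.450; a1=1.160 < 2.450 ≤ a1+a2=5.690 → R2 fires; C=9 Y=8 M=6 Q=1
Draw 7: a1=1.160, a2=4.077, a3=0.852, a4=0.365, a5=1.980, a0=8.434; τ=−ln(0.8178)/8.434=0.024 → t=0.749 > T=0.74: stop.
C first becomes ≥ 9 when it reaches 9 at the event at t=0.292.

Threshold first reached at t = 0.292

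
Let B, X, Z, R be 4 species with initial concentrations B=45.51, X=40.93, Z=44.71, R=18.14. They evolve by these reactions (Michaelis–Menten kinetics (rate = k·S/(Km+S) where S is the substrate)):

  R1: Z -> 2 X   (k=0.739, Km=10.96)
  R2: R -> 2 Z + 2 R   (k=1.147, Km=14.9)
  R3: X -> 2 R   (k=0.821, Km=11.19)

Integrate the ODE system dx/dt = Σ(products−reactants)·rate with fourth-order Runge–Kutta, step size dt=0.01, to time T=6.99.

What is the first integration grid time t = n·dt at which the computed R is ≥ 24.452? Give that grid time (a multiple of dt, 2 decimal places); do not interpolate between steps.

RK4 with dt=0.01: 699 steps to T=6.99. Trajectory (selected grid times):
t=0.00: B=45.51 X=40.93 Z=44.71 R=18.14
t=0.78: B=45.51 X=41.35 Z=45.25 R=19.65
t=1.55: B=45.51 X=41.77 Z=45.81 R=21.15
t=2.33: B=45.51 X=42.20 Z=46.41 R=22.70
t=3.11: B=45.51 X=42.63 Z=47.04 R=24.26
t=3.20: B=45.51 X=42.67 Z=47.11 R=24.44
t=3.21: B=45.51 X=42.68 Z=47.12 R=24.46
t=3.88: B=45.51 X=43.05 Z=47.68 R=25.81
t=4.66: B=45.51 X=43.48 Z=48.36 R=27.41
t=5.44: B=45.51 X=43.91 Z=49.06 R=29.01
t=6.21: B=45.51 X=44.34 Z=49.77 R=30.61
t=6.99: B=45.51 X=44.77 Z=50.51 R=32.24
R(3.20)=24.439 < 24.452 but R(3.21)=24.459 ≥ 24.452, so the first grid time is t=3.21.

Threshold first reached at t = 3.21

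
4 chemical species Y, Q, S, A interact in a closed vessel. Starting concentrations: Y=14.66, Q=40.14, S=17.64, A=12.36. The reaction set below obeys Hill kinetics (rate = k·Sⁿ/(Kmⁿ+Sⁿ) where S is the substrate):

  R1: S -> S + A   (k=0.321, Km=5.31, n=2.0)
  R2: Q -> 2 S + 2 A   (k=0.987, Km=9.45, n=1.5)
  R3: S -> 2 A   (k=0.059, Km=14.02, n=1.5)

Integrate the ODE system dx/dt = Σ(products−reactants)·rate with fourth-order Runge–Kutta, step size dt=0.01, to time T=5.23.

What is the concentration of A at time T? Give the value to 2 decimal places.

A at T = 23.53

RK4 with dt=0.01: 523 steps to T=5.23. Trajectory (selected grid times):
t=0.00: Y=14.66 Q=40.14 S=17.64 A=12.36
t=0.58: Y=14.66 Q=39.63 S=18.65 A=13.60
t=1.16: Y=14.66 Q=39.11 S=19.65 A=14.84
t=1.74: Y=14.66 Q=38.60 S=20.65 A=16.08
t=2.32: Y=14.66 Q=38.09 S=21.65 A=17.32
t=2.91: Y=14.66 Q=37.58 S=22.66 A=18.58
t=3.49: Y=14.66 Q=37.07 S=23.65 A=19.82
t=4.07: Y=14.66 Q=36.56 S=24.64 A=21.06
t=4.65: Y=14.66 Q=36.06 S=25.63 A=22.29
t=5.23: Y=14.66 Q=35.55 S=26.61 A=23.53
Read off A at T=5.23: 23.53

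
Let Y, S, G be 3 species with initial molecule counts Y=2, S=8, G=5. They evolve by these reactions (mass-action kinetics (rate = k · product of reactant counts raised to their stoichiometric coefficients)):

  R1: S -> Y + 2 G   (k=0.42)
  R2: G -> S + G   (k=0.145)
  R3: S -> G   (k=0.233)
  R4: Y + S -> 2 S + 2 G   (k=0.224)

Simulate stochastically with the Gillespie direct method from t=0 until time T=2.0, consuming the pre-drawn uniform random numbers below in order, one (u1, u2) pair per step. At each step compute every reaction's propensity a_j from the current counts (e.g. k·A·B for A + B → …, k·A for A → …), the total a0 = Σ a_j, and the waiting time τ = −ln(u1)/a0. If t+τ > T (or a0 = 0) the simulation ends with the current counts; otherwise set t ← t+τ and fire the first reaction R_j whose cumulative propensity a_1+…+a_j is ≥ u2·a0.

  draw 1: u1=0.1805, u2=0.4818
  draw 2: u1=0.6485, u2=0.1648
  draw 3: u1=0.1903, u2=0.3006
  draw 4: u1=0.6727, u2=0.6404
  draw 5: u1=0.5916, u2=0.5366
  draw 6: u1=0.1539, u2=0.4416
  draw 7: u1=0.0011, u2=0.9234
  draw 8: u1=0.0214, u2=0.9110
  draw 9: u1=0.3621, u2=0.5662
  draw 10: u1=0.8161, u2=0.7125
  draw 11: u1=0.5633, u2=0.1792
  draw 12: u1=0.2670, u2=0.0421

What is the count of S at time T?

S at T = 11

t=0.000: Y=2 S=8 G=5
Draw 1: a1=3.360, a2=0.725, a3=1.864, a4=3.584, a0=9.533; τ=−ln(0.1805)/9.533=0.180 → t=0.180; u2·a0=0.4818·9.533=4.593; a1+a2=4.085 < 4.593 ≤ a1+…+a3=5.949 → R3 fires; Y=2 S=7 G=6
Draw 2: a1=2.940, a2=0.870, a3=1.631, a4=3.136, a0=8.577; τ=−ln(0.6485)/8.577=0.050 → t=0.230; u2·a0=0.1648·8.577=1.413 ≤ a1=2.940 → R1 fires; Y=3 S=6 G=8
Draw 3: a1=2.520, a2=1.160, a3=1.398, a4=4.032, a0=9.110; τ=−ln(0.1903)/9.110=0.182 → t=0.412; u2·a0=0.3006·9.110=2.738; a1=2.520 < 2.738 ≤ a1+a2=3.680 → R2 fires; Y=3 S=7 G=8
Draw 4: a1=2.940, a2=1.160, a3=1.631, a4=4.704, a0=10.435; τ=−ln(0.6727)/10.435=0.038 → t=0.450; u2·a0=0.6404·10.435=6.683; a1+…+a3=5.731 < 6.683 ≤ a1+…+a4=10.435 → R4 fires; Y=2 S=8 G=10
Draw 5: a1=3.360, a2=1.450, a3=1.864, a4=3.584, a0=10.258; τ=−ln(0.5916)/10.258=0.051 → t=0.501; u2·a0=0.5366·10.258=5.504; a1+a2=4.810 < 5.504 ≤ a1+…+a3=6.674 → R3 fires; Y=2 S=7 G=11
Draw 6: a1=2.940, a2=1.595, a3=1.631, a4=3.136, a0=9.302; τ=−ln(0.1539)/9.302=0.201 → t=0.703; u2·a0=0.4416·9.302=4.108; a1=2.940 < 4.108 ≤ a1+a2=4.535 → R2 fires; Y=2 S=8 G=11
Draw 7: a1=3.360, a2=1.595, a3=1.864, a4=3.584, a0=10.403; τ=−ln(0.0011)/10.403=0.655 → t=1.357; u2·a0=0.9234·10.403=9.606; a1+…+a3=6.819 < 9.606 ≤ a1+…+a4=10.403 → R4 fires; Y=1 S=9 G=13
Draw 8: a1=3.780, a2=1.885, a3=2.097, a4=2.016, a0=9.778; τ=−ln(0.0214)/9.778=0.393 → t=1.751; u2·a0=0.9110·9.778=8.908; a1+…+a3=7.762 < 8.908 ≤ a1+…+a4=9.778 → R4 fires; Y=0 S=10 G=15
Draw 9: a1=4.200, a2=2.175, a3=2.330, a4=0.000, a0=8.705; τ=−ln(0.3621)/8.705=0.117 → t=1.867; u2·a0=0.5662·8.705=4.929; a1=4.200 < 4.929 ≤ a1+a2=6.375 → R2 fires; Y=0 S=11 G=15
Draw 10: a1=4.620, a2=2.175, a3=2.563, a4=0.000, a0=9.358; τ=−ln(0.8161)/9.358=0.022 → t=1.889; u2·a0=0.7125·9.358=6.668; a1=4.620 < 6.668 ≤ a1+a2=6.795 → R2 fires; Y=0 S=12 G=15
Draw 11: a1=5.040, a2=2.175, a3=2.796, a4=0.000, a0=10.011; τ=−ln(0.5633)/10.011=0.057 → t=1.946; u2·a0=0.1792·10.011=1.794 ≤ a1=5.040 → R1 fires; Y=1 S=11 G=17
Draw 12: a1=4.620, a2=2.465, a3=2.563, a4=2.464, a0=12.112; τ=−ln(0.2670)/12.112=0.109 → t=2.055 > T=2.0: stop.
Read off S at T=2.0: 11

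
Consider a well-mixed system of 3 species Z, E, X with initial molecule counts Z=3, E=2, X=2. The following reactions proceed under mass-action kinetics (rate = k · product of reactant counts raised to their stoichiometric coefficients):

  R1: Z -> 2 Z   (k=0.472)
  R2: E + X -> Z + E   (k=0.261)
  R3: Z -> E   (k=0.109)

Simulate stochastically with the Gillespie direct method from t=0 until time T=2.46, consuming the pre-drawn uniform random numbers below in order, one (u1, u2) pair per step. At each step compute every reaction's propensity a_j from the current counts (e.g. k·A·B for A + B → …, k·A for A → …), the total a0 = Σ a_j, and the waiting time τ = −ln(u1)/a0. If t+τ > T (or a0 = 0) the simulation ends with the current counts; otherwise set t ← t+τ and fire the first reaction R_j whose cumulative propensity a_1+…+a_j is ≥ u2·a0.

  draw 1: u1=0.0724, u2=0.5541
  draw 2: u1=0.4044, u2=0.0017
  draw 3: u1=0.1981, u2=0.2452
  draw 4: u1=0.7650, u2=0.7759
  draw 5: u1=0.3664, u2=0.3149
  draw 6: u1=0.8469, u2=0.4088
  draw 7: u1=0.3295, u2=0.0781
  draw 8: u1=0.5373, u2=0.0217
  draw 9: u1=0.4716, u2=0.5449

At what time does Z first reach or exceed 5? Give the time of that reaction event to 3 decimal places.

Threshold first reached at t = 1.260

t=0.000: Z=3 E=2 X=2
Draw 1: a1=1.416, a2=1.044, a3=0.327, a0=2.787; τ=−ln(0.0724)/2.787=0.942 → t=0.942; u2·a0=0.5541·2.787=1.544; a1=1.416 < 1.544 ≤ a1+a2=2.460 → R2 fires; Z=4 E=2 X=1
Draw 2: a1=1.888, a2=0.522, a3=0.436, a0=2.846; τ=−ln(0.4044)/2.846=0.318 → t=1.260; u2·a0=0.0017·2.846=0.005 ≤ a1=1.888 → R1 fires; Z=5 E=2 X=1
Draw 3: a1=2.360, a2=0.522, a3=0.545, a0=3.427; τ=−ln(0.1981)/3.427=0.472 → t=1.733; u2·a0=0.2452·3.427=0.840 ≤ a1=2.360 → R1 fires; Z=6 E=2 X=1
Draw 4: a1=2.832, a2=0.522, a3=0.654, a0=4.008; τ=−ln(0.7650)/4.008=0.067 → t=1.799; u2·a0=0.7759·4.008=3.110; a1=2.832 < 3.110 ≤ a1+a2=3.354 → R2 fires; Z=7 E=2 X=0
Draw 5: a1=3.304, a2=0.000, a3=0.763, a0=4.067; τ=−ln(0.3664)/4.067=0.247 → t=2.046; u2·a0=0.3149·4.067=1.281 ≤ a1=3.304 → R1 fires; Z=8 E=2 X=0
Draw 6: a1=3.776, a2=0.000, a3=0.872, a0=4.648; τ=−ln(0.8469)/4.648=0.036 → t=2.082; u2·a0=0.4088·4.648=1.900 ≤ a1=3.776 → R1 fires; Z=9 E=2 X=0
Draw 7: a1=4.248, a2=0.000, a3=0.981, a0=5.229; τ=−ln(0.3295)/5.229=0.212 → t=2.294; u2·a0=0.0781·5.229=0.408 ≤ a1=4.248 → R1 fires; Z=10 E=2 X=0
Draw 8: a1=4.720, a2=0.000, a3=1.090, a0=5.810; τ=−ln(0.5373)/5.810=0.107 → t=2.401; u2·a0=0.0217·5.810=0.126 ≤ a1=4.720 → R1 fires; Z=11 E=2 X=0
Draw 9: a1=5.192, a2=0.000, a3=1.199, a0=6.391; τ=−ln(0.4716)/6.391=0.118 → t=2.519 > T=2.46: stop.
Z first becomes ≥ 5 when it reaches 5 at the event at t=1.260.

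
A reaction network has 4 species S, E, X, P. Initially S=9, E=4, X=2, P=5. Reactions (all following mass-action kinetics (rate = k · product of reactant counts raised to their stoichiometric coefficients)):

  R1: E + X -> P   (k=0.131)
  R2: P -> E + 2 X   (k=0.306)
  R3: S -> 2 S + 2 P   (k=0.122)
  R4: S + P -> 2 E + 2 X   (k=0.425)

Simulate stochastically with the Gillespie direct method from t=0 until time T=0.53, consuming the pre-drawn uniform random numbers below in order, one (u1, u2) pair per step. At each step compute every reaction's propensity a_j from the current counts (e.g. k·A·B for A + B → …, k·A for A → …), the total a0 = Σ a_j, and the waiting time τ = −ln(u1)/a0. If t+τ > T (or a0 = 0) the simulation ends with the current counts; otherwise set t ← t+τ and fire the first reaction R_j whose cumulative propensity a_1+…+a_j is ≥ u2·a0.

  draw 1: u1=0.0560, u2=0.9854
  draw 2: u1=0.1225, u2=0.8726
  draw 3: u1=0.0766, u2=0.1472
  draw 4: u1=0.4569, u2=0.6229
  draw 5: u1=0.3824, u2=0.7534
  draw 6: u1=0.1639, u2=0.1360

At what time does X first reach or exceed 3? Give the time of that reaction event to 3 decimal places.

Threshold first reached at t = 0.126

t=0.000: S=9 E=4 X=2 P=5
Draw 1: a1=1.048, a2=1.530, a3=1.098, a4=19.125, a0=22.801; τ=−ln(0.0560)/22.801=0.126 → t=0.126; u2·a0=0.9854·22.801=22.468; a1+…+a3=3.676 < 22.468 ≤ a1+…+a4=22.801 → R4 fires; S=8 E=6 X=4 P=4
Draw 2: a1=3.144, a2=1.224, a3=0.976, a4=13.600, a0=18.944; τ=−ln(0.1225)/18.944=0.111 → t=0.237; u2·a0=0.8726·18.944=16.531; a1+…+a3=5.344 < 16.531 ≤ a1+…+a4=18.944 → R4 fires; S=7 E=8 X=6 P=3
Draw 3: a1=6.288, a2=0.918, a3=0.854, a4=8.925, a0=16.985; τ=−ln(0.0766)/16.985=0.151 → t=0.389; u2·a0=0.1472·16.985=2.500 ≤ a1=6.288 → R1 fires; S=7 E=7 X=5 P=4
Draw 4: a1=4.585, a2=1.224, a3=0.854, a4=11.900, a0=18.563; τ=−ln(0.4569)/18.563=0.042 → t=0.431; u2·a0=0.6229·18.563=11.563; a1+…+a3=6.663 < 11.563 ≤ a1+…+a4=18.563 → R4 fires; S=6 E=9 X=7 P=3
Draw 5: a1=8.253, a2=0.918, a3=0.732, a4=7.650, a0=17.553; τ=−ln(0.3824)/17.553=0.055 → t=0.485; u2·a0=0.7534·17.553=13.224; a1+…+a3=9.903 < 13.224 ≤ a1+…+a4=17.553 → R4 fires; S=5 E=11 X=9 P=2
Draw 6: a1=12.969, a2=0.612, a3=0.610, a4=4.250, a0=18.441; τ=−ln(0.1639)/18.441=0.098 → t=0.584 > T=0.53: stop.
X first becomes ≥ 3 when it reaches 4 at the event at t=0.126.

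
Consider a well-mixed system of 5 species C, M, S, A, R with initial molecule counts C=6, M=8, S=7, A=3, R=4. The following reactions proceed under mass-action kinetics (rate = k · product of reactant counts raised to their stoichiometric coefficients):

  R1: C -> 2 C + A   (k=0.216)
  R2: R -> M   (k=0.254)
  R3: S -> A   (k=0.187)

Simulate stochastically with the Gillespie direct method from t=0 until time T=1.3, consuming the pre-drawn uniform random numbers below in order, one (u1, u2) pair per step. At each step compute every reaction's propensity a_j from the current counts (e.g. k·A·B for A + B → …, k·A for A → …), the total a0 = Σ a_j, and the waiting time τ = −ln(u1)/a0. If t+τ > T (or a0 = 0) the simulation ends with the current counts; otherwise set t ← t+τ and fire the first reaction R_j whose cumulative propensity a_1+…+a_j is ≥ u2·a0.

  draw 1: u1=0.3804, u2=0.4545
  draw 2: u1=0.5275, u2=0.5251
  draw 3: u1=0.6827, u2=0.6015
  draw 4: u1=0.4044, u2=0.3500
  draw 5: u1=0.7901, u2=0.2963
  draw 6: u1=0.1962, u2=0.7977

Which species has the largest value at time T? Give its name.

Dominant species at T: M

t=0.000: C=6 M=8 S=7 A=3 R=4
Draw 1: a1=1.296, a2=1.016, a3=1.309, a0=3.621; τ=−ln(0.3804)/3.621=0.267 → t=0.267; u2·a0=0.4545·3.621=1.646; a1=1.296 < 1.646 ≤ a1+a2=2.312 → R2 fires; C=6 M=9 S=7 A=3 R=3
Draw 2: a1=1.296, a2=0.762, a3=1.309, a0=3.367; τ=−ln(0.5275)/3.367=0.190 → t=0.457; u2·a0=0.5251·3.367=1.768; a1=1.296 < 1.768 ≤ a1+a2=2.058 → R2 fires; C=6 M=10 S=7 A=3 R=2
Draw 3: a1=1.296, a2=0.508, a3=1.309, a0=3.113; τ=−ln(0.6827)/3.113=0.123 → t=0.580; u2·a0=0.6015·3.113=1.872; a1+a2=1.804 < 1.872 ≤ a1+…+a3=3.113 → R3 fires; C=6 M=10 S=6 A=4 R=2
Draw 4: a1=1.296, a2=0.508, a3=1.122, a0=2.926; τ=−ln(0.4044)/2.926=0.309 → t=0.889; u2·a0=0.3500·2.926=1.024 ≤ a1=1.296 → R1 fires; C=7 M=10 S=6 A=5 R=2
Draw 5: a1=1.512, a2=0.508, a3=1.122, a0=3.142; τ=−ln(0.7901)/3.142=0.075 → t=0.964; u2·a0=0.2963·3.142=0.931 ≤ a1=1.512 → R1 fires; C=8 M=10 S=6 A=6 R=2
Draw 6: a1=1.728, a2=0.508, a3=1.122, a0=3.358; τ=−ln(0.1962)/3.358=0.485 → t=1.449 > T=1.3: stop.
At T=1.3: C=8 M=10 S=6 A=6 R=2; the largest is M.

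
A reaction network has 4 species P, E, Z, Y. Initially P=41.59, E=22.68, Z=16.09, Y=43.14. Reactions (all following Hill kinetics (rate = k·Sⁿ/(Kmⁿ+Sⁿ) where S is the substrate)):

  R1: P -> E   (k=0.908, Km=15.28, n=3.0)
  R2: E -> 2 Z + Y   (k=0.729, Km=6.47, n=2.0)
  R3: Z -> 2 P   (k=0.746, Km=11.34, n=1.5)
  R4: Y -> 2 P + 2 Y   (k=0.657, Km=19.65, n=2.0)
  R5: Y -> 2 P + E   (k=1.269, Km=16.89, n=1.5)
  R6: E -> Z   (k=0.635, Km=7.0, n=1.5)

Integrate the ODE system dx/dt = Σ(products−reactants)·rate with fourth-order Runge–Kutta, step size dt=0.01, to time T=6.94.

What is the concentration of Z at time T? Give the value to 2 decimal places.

Z at T = 25.73

RK4 with dt=0.01: 694 steps to T=6.94. Trajectory (selected grid times):
t=0.00: P=41.59 E=22.68 Z=16.09 Y=43.14
t=0.77: P=44.07 E=23.20 Z=17.18 Y=43.29
t=1.54: P=46.56 E=23.71 Z=18.26 Y=43.45
t=2.31: P=49.08 E=24.23 Z=19.34 Y=43.61
t=3.08: P=51.62 E=24.75 Z=20.41 Y=43.76
t=3.86: P=54.21 E=25.28 Z=21.50 Y=43.92
t=4.63: P=56.79 E=25.80 Z=22.56 Y=44.08
t=5.40: P=59.38 E=26.31 Z=23.62 Y=44.24
t=6.17: P=61.99 E=26.83 Z=24.67 Y=44.41
t=6.94: P=64.62 E=27.35 Z=25.73 Y=44.57
Read off Z at T=6.94: 25.73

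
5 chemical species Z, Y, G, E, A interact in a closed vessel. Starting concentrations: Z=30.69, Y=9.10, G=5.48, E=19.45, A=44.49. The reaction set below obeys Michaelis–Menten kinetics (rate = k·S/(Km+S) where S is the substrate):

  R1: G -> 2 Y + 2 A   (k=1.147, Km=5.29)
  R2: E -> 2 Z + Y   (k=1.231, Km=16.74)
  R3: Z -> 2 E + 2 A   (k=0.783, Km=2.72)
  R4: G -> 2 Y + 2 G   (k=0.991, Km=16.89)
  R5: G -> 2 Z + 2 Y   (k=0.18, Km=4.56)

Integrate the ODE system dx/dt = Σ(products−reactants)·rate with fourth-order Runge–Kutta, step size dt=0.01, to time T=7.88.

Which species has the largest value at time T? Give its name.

Dominant species at T: A

RK4 with dt=0.01: 788 steps to T=7.88. Trajectory (selected grid times):
t=0.00: Z=30.69 Y=9.10 G=5.48 E=19.45 A=44.49
t=0.88: Z=31.40 Y=11.28 G=5.10 E=20.13 A=46.77
t=1.75: Z=32.11 Y=13.38 G=4.73 E=20.80 A=48.98
t=2.63: Z=32.84 Y=15.45 G=4.37 E=21.46 A=51.19
t=3.50: Z=33.58 Y=17.43 G=4.03 E=22.12 A=53.33
t=4.38: Z=34.32 Y=19.37 G=3.69 E=22.77 A=55.46
t=5.25: Z=35.07 Y=21.23 G=3.37 E=23.41 A=57.52
t=6.13: Z=35.83 Y=23.03 G=3.06 E=24.06 A=59.56
t=7.00: Z=36.59 Y=24.75 G=2.77 E=24.69 A=61.54
t=7.88: Z=37.36 Y=26.43 G=2.50 E=25.33 A=63.49
At T=7.88: Z=37.36 Y=26.43 G=2.50 E=25.33 A=63.49; the largest is A.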